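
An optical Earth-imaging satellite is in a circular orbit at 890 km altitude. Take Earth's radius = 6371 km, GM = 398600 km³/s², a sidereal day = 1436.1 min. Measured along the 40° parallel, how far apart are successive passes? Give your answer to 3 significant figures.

2190 km

Semi-major axis a = 6371 + 890 = 7261 km. Period T = 2π√(a³/μ) = 2π√(7261³/398600) = 6157.5 s = 102.63 min.
Node shift per orbit = (6157.5/86166) × 360° = 25.73°.
Equatorial spacing = 25.73 × 111.2 km/° = 2861 km.
At 40° latitude, spacing = 2861 × cos(40°) = 2191 km.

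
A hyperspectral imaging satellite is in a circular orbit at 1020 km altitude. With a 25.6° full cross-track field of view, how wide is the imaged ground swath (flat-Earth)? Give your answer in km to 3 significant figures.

Half-angle = 25.6°/2 = 12.8°.
Swath width ≈ 2h·tan(θ/2) = 2 × 1020 × tan(12.8°) = 463.5 km.

463 km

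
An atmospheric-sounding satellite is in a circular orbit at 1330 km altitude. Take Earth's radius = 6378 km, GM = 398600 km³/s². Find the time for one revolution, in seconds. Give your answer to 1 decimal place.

6734.8 seconds

Semi-major axis a = 6378 + 1330 = 7708 km. Period T = 2π√(a³/μ) = 2π√(7708³/398600) = 6734.8 s = 112.25 min.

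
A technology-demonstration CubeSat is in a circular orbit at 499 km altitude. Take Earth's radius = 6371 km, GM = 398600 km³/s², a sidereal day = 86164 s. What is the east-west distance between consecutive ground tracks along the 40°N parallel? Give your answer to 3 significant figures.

Semi-major axis a = 6371 + 499 = 6870 km. Period T = 2π√(a³/μ) = 2π√(6870³/398600) = 5666.9 s = 94.45 min.
Node shift per orbit = (5666.9/86164) × 360° = 23.68°.
Equatorial spacing = 23.68 × 111.2 km/° = 2633 km.
At 40° latitude, spacing = 2633 × cos(40°) = 2017 km.

2020 km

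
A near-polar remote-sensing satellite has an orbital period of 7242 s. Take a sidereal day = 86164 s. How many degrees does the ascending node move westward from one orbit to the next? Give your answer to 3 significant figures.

During one orbit Earth rotates (7242.0 / 86164) × 360° = 30.26°.

30.3°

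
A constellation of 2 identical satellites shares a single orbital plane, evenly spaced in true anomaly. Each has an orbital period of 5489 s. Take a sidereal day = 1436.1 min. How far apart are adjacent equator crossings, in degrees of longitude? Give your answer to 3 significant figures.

11.5°

Single-satellite node shift = (5489.0/86166) × 360° = 22.93°.
With 2 satellites evenly phased, successive equator crossings are 22.93/2 = 11.466° apart.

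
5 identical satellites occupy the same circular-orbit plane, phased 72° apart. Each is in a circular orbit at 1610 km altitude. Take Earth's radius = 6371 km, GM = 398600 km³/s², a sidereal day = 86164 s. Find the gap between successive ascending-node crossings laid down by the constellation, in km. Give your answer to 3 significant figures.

659 km

Semi-major axis a = 6371 + 1610 = 7981 km. Period T = 2π√(a³/μ) = 2π√(7981³/398600) = 7095.7 s = 118.26 min.
Single-satellite node shift = (7095.7/86164) × 360° = 29.65°.
With 5 satellites evenly phased, successive equator crossings are 29.65/5 = 5.929° apart.
That is 5.929 × 111.2 = 659 km at the equator.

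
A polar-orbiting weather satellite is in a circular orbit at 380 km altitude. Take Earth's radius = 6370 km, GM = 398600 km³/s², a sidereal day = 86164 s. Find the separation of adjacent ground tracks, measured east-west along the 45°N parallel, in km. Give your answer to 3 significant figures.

Semi-major axis a = 6370 + 380 = 6750 km. Period T = 2π√(a³/μ) = 2π√(6750³/398600) = 5519.1 s = 91.98 min.
Node shift per orbit = (5519.1/86164) × 360° = 23.06°.
Equatorial spacing = 23.06 × 111.2 km/° = 2564 km.
At 45° latitude, spacing = 2564 × cos(45°) = 1813 km.

1810 km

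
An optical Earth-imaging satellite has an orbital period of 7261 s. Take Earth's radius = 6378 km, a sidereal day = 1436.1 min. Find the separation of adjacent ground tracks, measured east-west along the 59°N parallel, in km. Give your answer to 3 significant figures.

Node shift per orbit = (7261.0/86166) × 360° = 30.34°.
Equatorial spacing = 30.34 × 111.3 km/° = 3377 km.
At 59° latitude, spacing = 3377 × cos(59°) = 1739 km.

1740 km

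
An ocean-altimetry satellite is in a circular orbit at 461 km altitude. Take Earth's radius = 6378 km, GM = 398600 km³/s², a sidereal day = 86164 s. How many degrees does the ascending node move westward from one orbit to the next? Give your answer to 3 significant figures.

23.5°

Semi-major axis a = 6378 + 461 = 6839 km. Period T = 2π√(a³/μ) = 2π√(6839³/398600) = 5628.6 s = 93.81 min.
During one orbit Earth rotates (5628.6 / 86164) × 360° = 23.52°.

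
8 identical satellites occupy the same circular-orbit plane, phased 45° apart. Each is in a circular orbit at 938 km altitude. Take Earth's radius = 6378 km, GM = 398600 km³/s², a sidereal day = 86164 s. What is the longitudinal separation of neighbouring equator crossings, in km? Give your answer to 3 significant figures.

Semi-major axis a = 6378 + 938 = 7316 km. Period T = 2π√(a³/μ) = 2π√(7316³/398600) = 6227.6 s = 103.79 min.
Single-satellite node shift = (6227.6/86164) × 360° = 26.02°.
With 8 satellites evenly phased, successive equator crossings are 26.02/8 = 3.252° apart.
That is 3.252 × 111.3 = 362 km at the equator.

362 km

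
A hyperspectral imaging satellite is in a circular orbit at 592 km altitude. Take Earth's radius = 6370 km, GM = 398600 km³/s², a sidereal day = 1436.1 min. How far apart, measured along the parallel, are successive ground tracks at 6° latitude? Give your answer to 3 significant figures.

2670 km

Semi-major axis a = 6370 + 592 = 6962 km. Period T = 2π√(a³/μ) = 2π√(6962³/398600) = 5781.1 s = 96.35 min.
Node shift per orbit = (5781.1/86166) × 360° = 24.15°.
Equatorial spacing = 24.15 × 111.2 km/° = 2685 km.
At 6° latitude, spacing = 2685 × cos(6°) = 2671 km.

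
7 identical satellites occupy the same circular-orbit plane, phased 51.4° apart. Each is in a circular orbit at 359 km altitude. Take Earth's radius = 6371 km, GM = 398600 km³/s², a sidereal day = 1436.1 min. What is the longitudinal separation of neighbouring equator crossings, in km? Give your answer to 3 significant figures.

365 km

Semi-major axis a = 6371 + 359 = 6730 km. Period T = 2π√(a³/μ) = 2π√(6730³/398600) = 5494.6 s = 91.58 min.
Single-satellite node shift = (5494.6/86166) × 360° = 22.96°.
With 7 satellites evenly phased, successive equator crossings are 22.96/7 = 3.279° apart.
That is 3.279 × 111.2 = 365 km at the equator.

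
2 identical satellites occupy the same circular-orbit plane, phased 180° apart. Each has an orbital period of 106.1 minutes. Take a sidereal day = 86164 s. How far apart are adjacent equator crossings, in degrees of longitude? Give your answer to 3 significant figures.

13.3°

T = 106.1 min = 6366.0 s.
Single-satellite node shift = (6366.0/86164) × 360° = 26.60°.
With 2 satellites evenly phased, successive equator crossings are 26.60/2 = 13.299° apart.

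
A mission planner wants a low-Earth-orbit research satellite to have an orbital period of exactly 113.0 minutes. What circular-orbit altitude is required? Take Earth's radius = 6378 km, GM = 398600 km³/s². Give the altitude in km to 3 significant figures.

T = 113.0 min = 6780.0 s.
From T = 2π√(a³/μ): a = (μ T²/4π²)^(1/3) = (398600 × 6780.0² / 4π²)^(1/3) = 7742 km.
Altitude h = a − R = 7742 − 6378 = 1364 km.

1360 km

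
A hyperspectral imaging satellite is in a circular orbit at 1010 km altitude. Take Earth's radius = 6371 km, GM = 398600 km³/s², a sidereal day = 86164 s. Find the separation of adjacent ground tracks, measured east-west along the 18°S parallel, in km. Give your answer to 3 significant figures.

Semi-major axis a = 6371 + 1010 = 7381 km. Period T = 2π√(a³/μ) = 2π√(7381³/398600) = 6310.8 s = 105.18 min.
Node shift per orbit = (6310.8/86164) × 360° = 26.37°.
Equatorial spacing = 26.37 × 111.2 km/° = 2932 km.
At 18° latitude, spacing = 2932 × cos(18°) = 2788 km.

2790 km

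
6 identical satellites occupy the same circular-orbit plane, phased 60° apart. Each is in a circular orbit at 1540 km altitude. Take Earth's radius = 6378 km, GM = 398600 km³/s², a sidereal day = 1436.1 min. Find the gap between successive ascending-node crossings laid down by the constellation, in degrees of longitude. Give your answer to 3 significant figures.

Semi-major axis a = 6378 + 1540 = 7918 km. Period T = 2π√(a³/μ) = 2π√(7918³/398600) = 7011.9 s = 116.86 min.
Single-satellite node shift = (7011.9/86166) × 360° = 29.30°.
With 6 satellites evenly phased, successive equator crossings are 29.30/6 = 4.883° apart.

4.88°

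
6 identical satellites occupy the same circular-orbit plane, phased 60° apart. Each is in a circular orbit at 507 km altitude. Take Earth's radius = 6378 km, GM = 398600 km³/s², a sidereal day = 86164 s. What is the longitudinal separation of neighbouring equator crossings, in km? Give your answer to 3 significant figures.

Semi-major axis a = 6378 + 507 = 6885 km. Period T = 2π√(a³/μ) = 2π√(6885³/398600) = 5685.5 s = 94.76 min.
Single-satellite node shift = (5685.5/86164) × 360° = 23.75°.
With 6 satellites evenly phased, successive equator crossings are 23.75/6 = 3.959° apart.
That is 3.959 × 111.3 = 441 km at the equator.

441 km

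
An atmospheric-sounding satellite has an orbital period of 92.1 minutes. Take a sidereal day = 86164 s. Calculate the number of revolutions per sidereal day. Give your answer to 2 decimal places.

15.59

T = 92.1 min = 5526.0 s.
Orbits per sidereal day = 86164 / 5526.0 = 15.592.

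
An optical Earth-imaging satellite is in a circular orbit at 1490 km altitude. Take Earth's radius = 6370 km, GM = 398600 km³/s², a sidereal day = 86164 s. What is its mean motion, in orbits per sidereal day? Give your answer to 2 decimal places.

Semi-major axis a = 6370 + 1490 = 7860 km. Period T = 2π√(a³/μ) = 2π√(7860³/398600) = 6935.0 s = 115.58 min.
Orbits per sidereal day = 86164 / 6935.0 = 12.425.

12.42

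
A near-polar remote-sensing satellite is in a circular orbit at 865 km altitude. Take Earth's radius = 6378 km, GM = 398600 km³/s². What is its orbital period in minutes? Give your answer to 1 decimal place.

Semi-major axis a = 6378 + 865 = 7243 km. Period T = 2π√(a³/μ) = 2π√(7243³/398600) = 6134.6 s = 102.24 min.

102.2 min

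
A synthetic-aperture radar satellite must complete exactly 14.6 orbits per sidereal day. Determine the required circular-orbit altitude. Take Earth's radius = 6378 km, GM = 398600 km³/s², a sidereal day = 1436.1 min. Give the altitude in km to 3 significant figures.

Required period T = 86166 / 14.6 = 5901.8 s.
From T = 2π√(a³/μ): a = (μ T²/4π²)^(1/3) = (398600 × 5901.8² / 4π²)^(1/3) = 7059 km.
Altitude h = a − R = 7059 − 6378 = 681 km.

681 km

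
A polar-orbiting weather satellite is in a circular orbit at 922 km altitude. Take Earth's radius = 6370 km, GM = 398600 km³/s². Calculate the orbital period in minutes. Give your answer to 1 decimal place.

103.3 min

Semi-major axis a = 6370 + 922 = 7292 km. Period T = 2π√(a³/μ) = 2π√(7292³/398600) = 6197.0 s = 103.28 min.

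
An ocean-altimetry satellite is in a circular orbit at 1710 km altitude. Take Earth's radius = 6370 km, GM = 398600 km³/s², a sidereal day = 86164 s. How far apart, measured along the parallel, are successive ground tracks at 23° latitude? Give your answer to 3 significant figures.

3090 km

Semi-major axis a = 6370 + 1710 = 8080 km. Period T = 2π√(a³/μ) = 2π√(8080³/398600) = 7228.2 s = 120.47 min.
Node shift per orbit = (7228.2/86164) × 360° = 30.20°.
Equatorial spacing = 30.20 × 111.2 km/° = 3358 km.
At 23° latitude, spacing = 3358 × cos(23°) = 3091 km.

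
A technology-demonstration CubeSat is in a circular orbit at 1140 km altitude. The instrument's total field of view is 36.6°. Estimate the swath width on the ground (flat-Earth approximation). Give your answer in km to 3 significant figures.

754 km

Half-angle = 36.6°/2 = 18.3°.
Swath width ≈ 2h·tan(θ/2) = 2 × 1140 × tan(18.3°) = 754.0 km.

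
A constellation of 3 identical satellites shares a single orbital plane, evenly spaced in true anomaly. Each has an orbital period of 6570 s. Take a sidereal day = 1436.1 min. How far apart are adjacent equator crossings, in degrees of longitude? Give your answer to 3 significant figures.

Single-satellite node shift = (6570.0/86166) × 360° = 27.45°.
With 3 satellites evenly phased, successive equator crossings are 27.45/3 = 9.150° apart.

9.15°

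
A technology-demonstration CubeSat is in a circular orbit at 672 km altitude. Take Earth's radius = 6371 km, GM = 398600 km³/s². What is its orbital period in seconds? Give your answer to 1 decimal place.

5882.3 seconds

Semi-major axis a = 6371 + 672 = 7043 km. Period T = 2π√(a³/μ) = 2π√(7043³/398600) = 5882.3 s = 98.04 min.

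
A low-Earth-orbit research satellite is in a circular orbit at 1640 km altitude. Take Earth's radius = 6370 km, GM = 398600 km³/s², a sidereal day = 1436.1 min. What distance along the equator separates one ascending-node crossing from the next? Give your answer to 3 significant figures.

3310 km

Semi-major axis a = 6370 + 1640 = 8010 km. Period T = 2π√(a³/μ) = 2π√(8010³/398600) = 7134.4 s = 118.91 min.
During one orbit Earth rotates (7134.4 / 86166) × 360° = 29.81°.
At the equator that is 29.81° × (2π·6370/360) km/° = 29.81 × 111.2 = 3314 km.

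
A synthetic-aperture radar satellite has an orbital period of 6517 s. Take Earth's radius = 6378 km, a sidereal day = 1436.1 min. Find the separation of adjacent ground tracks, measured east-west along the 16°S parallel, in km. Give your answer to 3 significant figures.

Node shift per orbit = (6517.0/86166) × 360° = 27.23°.
Equatorial spacing = 27.23 × 111.3 km/° = 3031 km.
At 16° latitude, spacing = 3031 × cos(16°) = 2914 km.

2910 km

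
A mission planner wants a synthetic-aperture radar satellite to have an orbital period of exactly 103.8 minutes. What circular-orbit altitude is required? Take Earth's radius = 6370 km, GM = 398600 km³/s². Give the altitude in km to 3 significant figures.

946 km

T = 103.8 min = 6228.0 s.
From T = 2π√(a³/μ): a = (μ T²/4π²)^(1/3) = (398600 × 6228.0² / 4π²)^(1/3) = 7316 km.
Altitude h = a − R = 7316 − 6370 = 946 km.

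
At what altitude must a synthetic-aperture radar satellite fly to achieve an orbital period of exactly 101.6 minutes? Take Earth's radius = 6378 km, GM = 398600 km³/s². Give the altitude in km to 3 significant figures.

T = 101.6 min = 6096.0 s.
From T = 2π√(a³/μ): a = (μ T²/4π²)^(1/3) = (398600 × 6096.0² / 4π²)^(1/3) = 7213 km.
Altitude h = a − R = 7213 − 6378 = 835 km.

835 km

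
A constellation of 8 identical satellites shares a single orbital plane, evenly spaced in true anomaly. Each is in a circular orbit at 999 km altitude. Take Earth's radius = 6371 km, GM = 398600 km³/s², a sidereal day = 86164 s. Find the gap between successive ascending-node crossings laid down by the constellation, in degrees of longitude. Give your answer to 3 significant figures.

3.29°

Semi-major axis a = 6371 + 999 = 7370 km. Period T = 2π√(a³/μ) = 2π√(7370³/398600) = 6296.7 s = 104.94 min.
Single-satellite node shift = (6296.7/86164) × 360° = 26.31°.
With 8 satellites evenly phased, successive equator crossings are 26.31/8 = 3.289° apart.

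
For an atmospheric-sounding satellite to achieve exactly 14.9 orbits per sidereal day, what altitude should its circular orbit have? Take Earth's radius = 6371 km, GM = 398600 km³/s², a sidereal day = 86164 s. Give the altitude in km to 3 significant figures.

592 km

Required period T = 86164 / 14.9 = 5782.8 s.
From T = 2π√(a³/μ): a = (μ T²/4π²)^(1/3) = (398600 × 5782.8² / 4π²)^(1/3) = 6963 km.
Altitude h = a − R = 6963 − 6371 = 592 km.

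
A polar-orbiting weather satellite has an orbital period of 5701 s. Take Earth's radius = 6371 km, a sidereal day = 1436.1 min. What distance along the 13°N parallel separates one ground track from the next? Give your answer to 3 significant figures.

Node shift per orbit = (5701.0/86166) × 360° = 23.82°.
Equatorial spacing = 23.82 × 111.2 km/° = 2649 km.
At 13° latitude, spacing = 2649 × cos(13°) = 2581 km.

2580 km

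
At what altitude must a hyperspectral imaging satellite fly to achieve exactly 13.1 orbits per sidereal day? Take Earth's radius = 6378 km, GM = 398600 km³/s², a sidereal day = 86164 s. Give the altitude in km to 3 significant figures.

1210 km

Required period T = 86164 / 13.1 = 6577.4 s.
From T = 2π√(a³/μ): a = (μ T²/4π²)^(1/3) = (398600 × 6577.4² / 4π²)^(1/3) = 7587 km.
Altitude h = a − R = 7587 − 6378 = 1209 km.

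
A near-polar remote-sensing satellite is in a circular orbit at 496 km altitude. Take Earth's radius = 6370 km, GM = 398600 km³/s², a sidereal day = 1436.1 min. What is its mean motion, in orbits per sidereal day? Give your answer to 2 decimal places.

Semi-major axis a = 6370 + 496 = 6866 km. Period T = 2π√(a³/μ) = 2π√(6866³/398600) = 5662.0 s = 94.37 min.
Orbits per sidereal day = 86166 / 5662.0 = 15.218.

15.22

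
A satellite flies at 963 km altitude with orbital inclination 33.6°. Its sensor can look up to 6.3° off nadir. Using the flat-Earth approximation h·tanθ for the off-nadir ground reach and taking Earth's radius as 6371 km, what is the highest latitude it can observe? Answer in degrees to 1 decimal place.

For a prograde orbit the ground track reaches latitude ±i = ±33.6°.
Sensor half-swath on the ground ≈ 963·tan(6.3°) = 106 km = 0.96° of latitude.
Maximum observable latitude ≈ 33.6 + 0.96 = 34.6°.

34.6°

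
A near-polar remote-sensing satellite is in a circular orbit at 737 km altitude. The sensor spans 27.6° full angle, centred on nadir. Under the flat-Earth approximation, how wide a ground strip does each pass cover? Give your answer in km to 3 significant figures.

Half-angle = 27.6°/2 = 13.8°.
Swath width ≈ 2h·tan(θ/2) = 2 × 737 × tan(13.8°) = 362.0 km.

362 km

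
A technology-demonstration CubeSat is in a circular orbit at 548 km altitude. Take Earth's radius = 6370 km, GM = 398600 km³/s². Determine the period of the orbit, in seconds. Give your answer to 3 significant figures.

Semi-major axis a = 6370 + 548 = 6918 km. Period T = 2π√(a³/μ) = 2π√(6918³/398600) = 5726.4 s = 95.44 min.

5730 seconds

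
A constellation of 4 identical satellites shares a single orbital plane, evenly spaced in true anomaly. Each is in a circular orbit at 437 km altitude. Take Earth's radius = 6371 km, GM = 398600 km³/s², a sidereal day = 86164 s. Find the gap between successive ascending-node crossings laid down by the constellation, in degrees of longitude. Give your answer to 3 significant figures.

Semi-major axis a = 6371 + 437 = 6808 km. Period T = 2π√(a³/μ) = 2π√(6808³/398600) = 5590.4 s = 93.17 min.
Single-satellite node shift = (5590.4/86164) × 360° = 23.36°.
With 4 satellites evenly phased, successive equator crossings are 23.36/4 = 5.839° apart.

5.84°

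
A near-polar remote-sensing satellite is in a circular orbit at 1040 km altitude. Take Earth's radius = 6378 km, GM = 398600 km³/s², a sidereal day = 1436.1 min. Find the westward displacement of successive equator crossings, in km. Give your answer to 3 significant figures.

Semi-major axis a = 6378 + 1040 = 7418 km. Period T = 2π√(a³/μ) = 2π√(7418³/398600) = 6358.3 s = 105.97 min.
During one orbit Earth rotates (6358.3 / 86166) × 360° = 26.56°.
At the equator that is 26.56° × (2π·6378/360) km/° = 26.56 × 111.3 = 2957 km.

2960 km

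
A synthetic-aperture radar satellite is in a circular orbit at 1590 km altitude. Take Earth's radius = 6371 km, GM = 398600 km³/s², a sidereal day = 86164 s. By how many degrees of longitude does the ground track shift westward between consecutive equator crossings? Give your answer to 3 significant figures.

Semi-major axis a = 6371 + 1590 = 7961 km. Period T = 2π√(a³/μ) = 2π√(7961³/398600) = 7069.1 s = 117.82 min.
During one orbit Earth rotates (7069.1 / 86164) × 360° = 29.54°.

29.5°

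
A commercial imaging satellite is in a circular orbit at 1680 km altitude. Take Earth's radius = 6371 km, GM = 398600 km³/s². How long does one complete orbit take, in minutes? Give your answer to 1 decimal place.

Semi-major axis a = 6371 + 1680 = 8051 km. Period T = 2π√(a³/μ) = 2π√(8051³/398600) = 7189.3 s = 119.82 min.

119.8 min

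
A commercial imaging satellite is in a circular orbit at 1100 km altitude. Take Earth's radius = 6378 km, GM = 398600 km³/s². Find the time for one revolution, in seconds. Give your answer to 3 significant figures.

6440 seconds

Semi-major axis a = 6378 + 1100 = 7478 km. Period T = 2π√(a³/μ) = 2π√(7478³/398600) = 6435.6 s = 107.26 min.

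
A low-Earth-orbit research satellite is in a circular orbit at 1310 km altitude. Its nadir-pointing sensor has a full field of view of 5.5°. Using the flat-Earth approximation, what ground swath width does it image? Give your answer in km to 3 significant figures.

126 km

Half-angle = 5.5°/2 = 2.75°.
Swath width ≈ 2h·tan(θ/2) = 2 × 1310 × tan(2.75°) = 125.8 km.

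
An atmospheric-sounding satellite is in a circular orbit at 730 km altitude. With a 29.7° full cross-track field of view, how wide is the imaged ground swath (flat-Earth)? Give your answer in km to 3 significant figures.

387 km

Half-angle = 29.7°/2 = 14.85°.
Swath width ≈ 2h·tan(θ/2) = 2 × 730 × tan(14.85°) = 387.1 km.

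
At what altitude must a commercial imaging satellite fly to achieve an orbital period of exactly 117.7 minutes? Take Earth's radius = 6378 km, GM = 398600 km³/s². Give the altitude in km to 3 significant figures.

1580 km

T = 117.7 min = 7062.0 s.
From T = 2π√(a³/μ): a = (μ T²/4π²)^(1/3) = (398600 × 7062.0² / 4π²)^(1/3) = 7956 km.
Altitude h = a − R = 7956 − 6378 = 1578 km.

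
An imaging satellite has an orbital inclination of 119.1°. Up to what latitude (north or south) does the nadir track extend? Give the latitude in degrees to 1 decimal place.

Retrograde orbit: the ground track reaches ±(180° − i) = ±(180 − 119.1) = ±60.9°.

60.9°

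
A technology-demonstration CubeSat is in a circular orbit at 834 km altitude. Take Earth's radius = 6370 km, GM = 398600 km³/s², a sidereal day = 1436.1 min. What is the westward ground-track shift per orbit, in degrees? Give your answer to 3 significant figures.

Semi-major axis a = 6370 + 834 = 7204 km. Period T = 2π√(a³/μ) = 2π√(7204³/398600) = 6085.2 s = 101.42 min.
During one orbit Earth rotates (6085.2 / 86166) × 360° = 25.42°.

25.4°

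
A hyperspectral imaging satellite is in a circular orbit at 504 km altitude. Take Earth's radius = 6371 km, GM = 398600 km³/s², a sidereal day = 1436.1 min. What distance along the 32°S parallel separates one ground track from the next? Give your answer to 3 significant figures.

2240 km

Semi-major axis a = 6371 + 504 = 6875 km. Period T = 2π√(a³/μ) = 2π√(6875³/398600) = 5673.1 s = 94.55 min.
Node shift per orbit = (5673.1/86166) × 360° = 23.70°.
Equatorial spacing = 23.70 × 111.2 km/° = 2636 km.
At 32° latitude, spacing = 2636 × cos(32°) = 2235 km.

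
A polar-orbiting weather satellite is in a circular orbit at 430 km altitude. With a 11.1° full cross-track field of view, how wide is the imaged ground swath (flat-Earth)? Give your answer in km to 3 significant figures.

83.6 km

Half-angle = 11.1°/2 = 5.55°.
Swath width ≈ 2h·tan(θ/2) = 2 × 430 × tan(5.55°) = 83.6 km.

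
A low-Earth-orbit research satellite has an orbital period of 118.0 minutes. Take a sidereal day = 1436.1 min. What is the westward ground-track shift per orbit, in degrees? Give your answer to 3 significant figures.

29.6°

T = 118.0 min = 7080.0 s.
During one orbit Earth rotates (7080.0 / 86166) × 360° = 29.58°.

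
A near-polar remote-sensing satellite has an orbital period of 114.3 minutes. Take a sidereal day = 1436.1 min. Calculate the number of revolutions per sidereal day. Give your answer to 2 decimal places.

T = 114.3 min = 6858.0 s.
Orbits per sidereal day = 86166 / 6858.0 = 12.564.

12.56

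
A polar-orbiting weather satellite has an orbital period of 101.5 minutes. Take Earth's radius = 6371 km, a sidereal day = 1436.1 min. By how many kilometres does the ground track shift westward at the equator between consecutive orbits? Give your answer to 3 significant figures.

T = 101.5 min = 6090.0 s.
During one orbit Earth rotates (6090.0 / 86166) × 360° = 25.44°.
At the equator that is 25.44° × (2π·6371/360) km/° = 25.44 × 111.2 = 2829 km.

2830 km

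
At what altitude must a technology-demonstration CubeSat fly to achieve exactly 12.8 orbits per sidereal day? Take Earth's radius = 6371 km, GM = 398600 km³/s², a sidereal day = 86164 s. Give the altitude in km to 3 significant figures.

1330 km

Required period T = 86164 / 12.8 = 6731.6 s.
From T = 2π√(a³/μ): a = (μ T²/4π²)^(1/3) = (398600 × 6731.6² / 4π²)^(1/3) = 7706 km.
Altitude h = a − R = 7706 − 6371 = 1335 km.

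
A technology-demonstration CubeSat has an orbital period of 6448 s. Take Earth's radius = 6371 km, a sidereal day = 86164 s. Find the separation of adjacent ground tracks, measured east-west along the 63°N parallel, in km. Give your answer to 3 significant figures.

1360 km

Node shift per orbit = (6448.0/86164) × 360° = 26.94°.
Equatorial spacing = 26.94 × 111.2 km/° = 2996 km.
At 63° latitude, spacing = 2996 × cos(63°) = 1360 km.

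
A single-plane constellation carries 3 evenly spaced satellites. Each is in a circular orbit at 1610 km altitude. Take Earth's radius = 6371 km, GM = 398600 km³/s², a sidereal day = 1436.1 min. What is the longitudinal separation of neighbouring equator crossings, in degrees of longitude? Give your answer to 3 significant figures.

9.88°

Semi-major axis a = 6371 + 1610 = 7981 km. Period T = 2π√(a³/μ) = 2π√(7981³/398600) = 7095.7 s = 118.26 min.
Single-satellite node shift = (7095.7/86166) × 360° = 29.65°.
With 3 satellites evenly phased, successive equator crossings are 29.65/3 = 9.882° apart.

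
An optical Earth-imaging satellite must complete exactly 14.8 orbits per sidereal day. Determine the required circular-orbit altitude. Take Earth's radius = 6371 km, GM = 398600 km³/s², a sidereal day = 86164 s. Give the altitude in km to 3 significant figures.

624 km

Required period T = 86164 / 14.8 = 5821.9 s.
From T = 2π√(a³/μ): a = (μ T²/4π²)^(1/3) = (398600 × 5821.9² / 4π²)^(1/3) = 6995 km.
Altitude h = a − R = 6995 − 6371 = 624 km.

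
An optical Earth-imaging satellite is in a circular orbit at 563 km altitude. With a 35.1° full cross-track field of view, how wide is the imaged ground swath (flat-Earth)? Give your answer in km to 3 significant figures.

Half-angle = 35.1°/2 = 17.55°.
Swath width ≈ 2h·tan(θ/2) = 2 × 563 × tan(17.55°) = 356.1 km.

356 km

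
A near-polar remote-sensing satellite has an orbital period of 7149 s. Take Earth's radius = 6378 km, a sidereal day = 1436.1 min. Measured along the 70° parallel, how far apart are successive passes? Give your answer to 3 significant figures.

1140 km

Node shift per orbit = (7149.0/86166) × 360° = 29.87°.
Equatorial spacing = 29.87 × 111.3 km/° = 3325 km.
At 70° latitude, spacing = 3325 × cos(70°) = 1137 km.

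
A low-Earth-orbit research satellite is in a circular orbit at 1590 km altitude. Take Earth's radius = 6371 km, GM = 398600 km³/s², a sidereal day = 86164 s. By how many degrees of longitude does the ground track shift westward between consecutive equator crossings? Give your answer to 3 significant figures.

29.5°

Semi-major axis a = 6371 + 1590 = 7961 km. Period T = 2π√(a³/μ) = 2π√(7961³/398600) = 7069.1 s = 117.82 min.
During one orbit Earth rotates (7069.1 / 86164) × 360° = 29.54°.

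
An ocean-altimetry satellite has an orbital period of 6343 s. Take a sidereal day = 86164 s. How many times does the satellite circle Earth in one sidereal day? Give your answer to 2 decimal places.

13.58

Orbits per sidereal day = 86164 / 6343.0 = 13.584.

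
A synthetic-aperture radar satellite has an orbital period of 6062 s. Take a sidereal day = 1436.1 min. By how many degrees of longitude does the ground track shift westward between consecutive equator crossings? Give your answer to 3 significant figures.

During one orbit Earth rotates (6062.0 / 86166) × 360° = 25.33°.

25.3°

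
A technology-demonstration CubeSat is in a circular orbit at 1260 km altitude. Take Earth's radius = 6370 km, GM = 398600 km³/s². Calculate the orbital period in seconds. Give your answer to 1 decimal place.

6632.8 seconds

Semi-major axis a = 6370 + 1260 = 7630 km. Period T = 2π√(a³/μ) = 2π√(7630³/398600) = 6632.8 s = 110.55 min.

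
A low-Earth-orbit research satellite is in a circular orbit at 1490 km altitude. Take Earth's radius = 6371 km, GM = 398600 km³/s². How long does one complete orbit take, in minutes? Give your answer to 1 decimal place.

Semi-major axis a = 6371 + 1490 = 7861 km. Period T = 2π√(a³/μ) = 2π√(7861³/398600) = 6936.3 s = 115.61 min.

115.6 min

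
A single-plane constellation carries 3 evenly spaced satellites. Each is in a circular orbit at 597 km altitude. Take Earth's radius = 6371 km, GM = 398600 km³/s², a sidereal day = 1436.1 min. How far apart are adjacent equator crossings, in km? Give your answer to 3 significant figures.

896 km

Semi-major axis a = 6371 + 597 = 6968 km. Period T = 2π√(a³/μ) = 2π√(6968³/398600) = 5788.6 s = 96.48 min.
Single-satellite node shift = (5788.6/86166) × 360° = 24.18°.
With 3 satellites evenly phased, successive equator crossings are 24.18/3 = 8.062° apart.
That is 8.062 × 111.2 = 896 km at the equator.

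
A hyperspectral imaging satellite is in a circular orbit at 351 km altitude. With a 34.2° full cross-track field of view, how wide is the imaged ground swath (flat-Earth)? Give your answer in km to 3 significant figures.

216 km

Half-angle = 34.2°/2 = 17.1°.
Swath width ≈ 2h·tan(θ/2) = 2 × 351 × tan(17.1°) = 216.0 km.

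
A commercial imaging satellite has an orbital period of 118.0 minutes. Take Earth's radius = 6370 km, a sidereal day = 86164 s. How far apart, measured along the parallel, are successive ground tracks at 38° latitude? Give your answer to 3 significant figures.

2590 km

T = 118.0 min = 7080.0 s.
Node shift per orbit = (7080.0/86164) × 360° = 29.58°.
Equatorial spacing = 29.58 × 111.2 km/° = 3289 km.
At 38° latitude, spacing = 3289 × cos(38°) = 2592 km.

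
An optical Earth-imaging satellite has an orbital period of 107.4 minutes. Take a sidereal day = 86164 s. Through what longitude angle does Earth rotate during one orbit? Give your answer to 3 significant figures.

26.9°

T = 107.4 min = 6444.0 s.
During one orbit Earth rotates (6444.0 / 86164) × 360° = 26.92°.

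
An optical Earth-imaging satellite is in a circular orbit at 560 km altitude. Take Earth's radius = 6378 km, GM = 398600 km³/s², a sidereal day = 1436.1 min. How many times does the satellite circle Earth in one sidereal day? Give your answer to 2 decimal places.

Semi-major axis a = 6378 + 560 = 6938 km. Period T = 2π√(a³/μ) = 2π√(6938³/398600) = 5751.3 s = 95.85 min.
Orbits per sidereal day = 86166 / 5751.3 = 14.982.

14.98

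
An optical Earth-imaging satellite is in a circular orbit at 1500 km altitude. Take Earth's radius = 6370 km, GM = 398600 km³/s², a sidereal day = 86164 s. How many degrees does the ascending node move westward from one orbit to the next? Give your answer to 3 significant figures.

29.0°

Semi-major axis a = 6370 + 1500 = 7870 km. Period T = 2π√(a³/μ) = 2π√(7870³/398600) = 6948.2 s = 115.80 min.
During one orbit Earth rotates (6948.2 / 86164) × 360° = 29.03°.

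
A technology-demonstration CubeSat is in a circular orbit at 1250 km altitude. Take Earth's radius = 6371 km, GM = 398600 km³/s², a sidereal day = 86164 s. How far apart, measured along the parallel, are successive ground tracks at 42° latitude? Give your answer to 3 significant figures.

2290 km

Semi-major axis a = 6371 + 1250 = 7621 km. Period T = 2π√(a³/μ) = 2π√(7621³/398600) = 6621.1 s = 110.35 min.
Node shift per orbit = (6621.1/86164) × 360° = 27.66°.
Equatorial spacing = 27.66 × 111.2 km/° = 3076 km.
At 42° latitude, spacing = 3076 × cos(42°) = 2286 km.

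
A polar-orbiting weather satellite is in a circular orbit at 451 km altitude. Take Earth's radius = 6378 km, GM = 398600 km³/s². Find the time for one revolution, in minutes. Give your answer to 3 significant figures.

93.6 min

Semi-major axis a = 6378 + 451 = 6829 km. Period T = 2π√(a³/μ) = 2π√(6829³/398600) = 5616.3 s = 93.60 min.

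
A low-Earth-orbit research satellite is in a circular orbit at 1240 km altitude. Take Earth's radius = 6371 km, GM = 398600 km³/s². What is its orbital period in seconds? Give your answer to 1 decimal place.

Semi-major axis a = 6371 + 1240 = 7611 km. Period T = 2π√(a³/μ) = 2π√(7611³/398600) = 6608.1 s = 110.13 min.

6608.1 seconds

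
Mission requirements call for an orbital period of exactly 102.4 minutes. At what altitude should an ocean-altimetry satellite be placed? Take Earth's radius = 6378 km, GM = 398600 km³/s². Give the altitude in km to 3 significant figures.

T = 102.4 min = 6144.0 s.
From T = 2π√(a³/μ): a = (μ T²/4π²)^(1/3) = (398600 × 6144.0² / 4π²)^(1/3) = 7250 km.
Altitude h = a − R = 7250 − 6378 = 872 km.

872 km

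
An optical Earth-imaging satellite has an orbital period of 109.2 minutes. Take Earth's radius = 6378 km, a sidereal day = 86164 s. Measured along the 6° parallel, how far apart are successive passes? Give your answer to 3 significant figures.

T = 109.2 min = 6552.0 s.
Node shift per orbit = (6552.0/86164) × 360° = 27.37°.
Equatorial spacing = 27.37 × 111.3 km/° = 3047 km.
At 6° latitude, spacing = 3047 × cos(6°) = 3031 km.

3030 km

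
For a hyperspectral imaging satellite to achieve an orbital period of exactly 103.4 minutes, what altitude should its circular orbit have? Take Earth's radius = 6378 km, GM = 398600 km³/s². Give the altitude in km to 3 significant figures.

919 km

T = 103.4 min = 6204.0 s.
From T = 2π√(a³/μ): a = (μ T²/4π²)^(1/3) = (398600 × 6204.0² / 4π²)^(1/3) = 7297 km.
Altitude h = a − R = 7297 − 6378 = 919 km.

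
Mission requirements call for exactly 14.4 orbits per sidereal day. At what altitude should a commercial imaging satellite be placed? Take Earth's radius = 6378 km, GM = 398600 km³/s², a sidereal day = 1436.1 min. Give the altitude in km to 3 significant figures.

746 km

Required period T = 86166 / 14.4 = 5983.8 s.
From T = 2π√(a³/μ): a = (μ T²/4π²)^(1/3) = (398600 × 5983.8² / 4π²)^(1/3) = 7124 km.
Altitude h = a − R = 7124 − 6378 = 746 km.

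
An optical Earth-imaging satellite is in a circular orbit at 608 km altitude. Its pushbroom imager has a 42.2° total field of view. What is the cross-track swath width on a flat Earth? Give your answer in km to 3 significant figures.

Half-angle = 42.2°/2 = 21.1°.
Swath width ≈ 2h·tan(θ/2) = 2 × 608 × tan(21.1°) = 469.2 km.

469 km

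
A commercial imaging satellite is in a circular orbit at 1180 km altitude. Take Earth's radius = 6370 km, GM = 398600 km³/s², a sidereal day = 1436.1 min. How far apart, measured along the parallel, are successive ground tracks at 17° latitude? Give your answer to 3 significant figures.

2900 km

Semi-major axis a = 6370 + 1180 = 7550 km. Period T = 2π√(a³/μ) = 2π√(7550³/398600) = 6528.8 s = 108.81 min.
Node shift per orbit = (6528.8/86166) × 360° = 27.28°.
Equatorial spacing = 27.28 × 111.2 km/° = 3033 km.
At 17° latitude, spacing = 3033 × cos(17°) = 2900 km.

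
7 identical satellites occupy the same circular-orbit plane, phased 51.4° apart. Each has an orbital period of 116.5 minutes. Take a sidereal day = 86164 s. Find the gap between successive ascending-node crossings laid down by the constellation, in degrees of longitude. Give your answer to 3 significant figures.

T = 116.5 min = 6990.0 s.
Single-satellite node shift = (6990.0/86164) × 360° = 29.20°.
With 7 satellites evenly phased, successive equator crossings are 29.20/7 = 4.172° apart.

4.17°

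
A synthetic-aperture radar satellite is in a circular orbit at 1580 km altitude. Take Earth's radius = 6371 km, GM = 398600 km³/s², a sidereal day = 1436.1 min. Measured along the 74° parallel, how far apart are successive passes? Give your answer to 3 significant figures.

904 km

Semi-major axis a = 6371 + 1580 = 7951 km. Period T = 2π√(a³/μ) = 2π√(7951³/398600) = 7055.8 s = 117.60 min.
Node shift per orbit = (7055.8/86166) × 360° = 29.48°.
Equatorial spacing = 29.48 × 111.2 km/° = 3278 km.
At 74° latitude, spacing = 3278 × cos(74°) = 904 km.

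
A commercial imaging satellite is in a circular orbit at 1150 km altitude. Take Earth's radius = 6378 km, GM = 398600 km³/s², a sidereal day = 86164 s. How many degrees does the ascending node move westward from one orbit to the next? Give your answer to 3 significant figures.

Semi-major axis a = 6378 + 1150 = 7528 km. Period T = 2π√(a³/μ) = 2π√(7528³/398600) = 6500.3 s = 108.34 min.
During one orbit Earth rotates (6500.3 / 86164) × 360° = 27.16°.

27.2°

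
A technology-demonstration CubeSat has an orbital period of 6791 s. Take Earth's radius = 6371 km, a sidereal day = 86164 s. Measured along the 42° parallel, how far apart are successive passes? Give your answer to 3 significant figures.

Node shift per orbit = (6791.0/86164) × 360° = 28.37°.
Equatorial spacing = 28.37 × 111.2 km/° = 3155 km.
At 42° latitude, spacing = 3155 × cos(42°) = 2345 km.

2340 km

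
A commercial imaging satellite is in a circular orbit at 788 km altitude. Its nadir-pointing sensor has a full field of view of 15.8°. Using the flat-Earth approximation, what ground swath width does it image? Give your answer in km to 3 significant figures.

Half-angle = 15.8°/2 = 7.9°.
Swath width ≈ 2h·tan(θ/2) = 2 × 788 × tan(7.9°) = 218.7 km.

219 km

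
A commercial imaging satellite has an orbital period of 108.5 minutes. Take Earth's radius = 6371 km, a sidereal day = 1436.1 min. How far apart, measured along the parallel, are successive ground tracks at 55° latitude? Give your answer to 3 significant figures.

T = 108.5 min = 6510.0 s.
Node shift per orbit = (6510.0/86166) × 360° = 27.20°.
Equatorial spacing = 27.20 × 111.2 km/° = 3024 km.
At 55° latitude, spacing = 3024 × cos(55°) = 1735 km.

1730 km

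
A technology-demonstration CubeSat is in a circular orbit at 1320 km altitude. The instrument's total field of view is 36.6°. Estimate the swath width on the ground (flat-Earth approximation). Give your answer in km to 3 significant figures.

873 km

Half-angle = 36.6°/2 = 18.3°.
Swath width ≈ 2h·tan(θ/2) = 2 × 1320 × tan(18.3°) = 873.1 km.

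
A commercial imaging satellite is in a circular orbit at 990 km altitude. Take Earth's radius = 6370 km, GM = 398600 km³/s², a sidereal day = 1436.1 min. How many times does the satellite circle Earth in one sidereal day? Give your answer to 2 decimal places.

Semi-major axis a = 6370 + 990 = 7360 km. Period T = 2π√(a³/μ) = 2π√(7360³/398600) = 6283.9 s = 104.73 min.
Orbits per sidereal day = 86166 / 6283.9 = 13.712.

13.71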